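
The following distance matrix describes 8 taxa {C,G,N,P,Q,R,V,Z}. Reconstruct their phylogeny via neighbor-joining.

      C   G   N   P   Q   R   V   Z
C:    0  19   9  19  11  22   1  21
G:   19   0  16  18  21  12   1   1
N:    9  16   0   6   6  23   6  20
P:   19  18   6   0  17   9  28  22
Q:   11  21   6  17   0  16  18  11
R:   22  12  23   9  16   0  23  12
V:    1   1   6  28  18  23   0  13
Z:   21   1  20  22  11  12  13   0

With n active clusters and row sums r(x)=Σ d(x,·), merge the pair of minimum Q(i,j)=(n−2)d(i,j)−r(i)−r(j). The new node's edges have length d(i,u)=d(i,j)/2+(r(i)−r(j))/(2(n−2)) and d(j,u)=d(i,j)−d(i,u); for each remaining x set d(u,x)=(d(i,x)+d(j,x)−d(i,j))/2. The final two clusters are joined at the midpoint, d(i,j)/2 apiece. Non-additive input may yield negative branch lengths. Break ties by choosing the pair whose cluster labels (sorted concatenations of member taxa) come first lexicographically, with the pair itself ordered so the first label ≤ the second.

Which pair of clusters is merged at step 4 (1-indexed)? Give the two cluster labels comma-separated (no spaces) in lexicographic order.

GZ,PR

step 1: merge (C,V) at d=1, Q=-186; branch lengths C→3/2, V→-1/2; new cluster CV
  updated: d(CV,G)=19/2, d(CV,N)=7, d(CV,P)=23, d(CV,Q)=14, d(CV,R)=22, d(CV,Z)=33/2
step 2: merge (G,Z) at d=1, Q=-155; branch lengths G→0, Z→1; new cluster GZ
  updated: d(CV,GZ)=25/2, d(GZ,N)=35/2, d(GZ,P)=39/2, d(GZ,Q)=31/2, d(GZ,R)=23/2
step 3: merge (P,R) at d=9, Q=-120; branch lengths P→29/8, R→43/8; new cluster PR
  updated: d(CV,PR)=18, d(GZ,PR)=11, d(N,PR)=10, d(PR,Q)=12
step 4: merge (GZ,PR) at d=11, Q=-149/2; branch lengths GZ→77/12, PR→55/12; new cluster GPRZ
  updated: d(CV,GPRZ)=39/4, d(GPRZ,N)=33/4, d(GPRZ,Q)=33/4
step 5: merge (CV,N) at d=7, Q=-38; branch lengths CV→47/8, N→9/8; new cluster CNV
  updated: d(CNV,GPRZ)=11/2, d(CNV,Q)=13/2
step 6: merge (CNV,GPRZ) at d=11/2, Q=-81/4; branch lengths CNV→15/8, GPRZ→29/8; new cluster CGNPRVZ
  updated: d(CGNPRVZ,Q)=37/8
step 7: merge (CGNPRVZ,Q) at d=37/8; branch lengths CGNPRVZ→37/16, Q→37/16; new cluster CGNPQRVZ
final tree: ((((C:3/2,V:-1/2):47/8,N:9/8):15/8,((G:0,Z:1):77/12,(P:29/8,R:43/8):55/12):29/8):37/16,Q:37/16)
total length: 313/8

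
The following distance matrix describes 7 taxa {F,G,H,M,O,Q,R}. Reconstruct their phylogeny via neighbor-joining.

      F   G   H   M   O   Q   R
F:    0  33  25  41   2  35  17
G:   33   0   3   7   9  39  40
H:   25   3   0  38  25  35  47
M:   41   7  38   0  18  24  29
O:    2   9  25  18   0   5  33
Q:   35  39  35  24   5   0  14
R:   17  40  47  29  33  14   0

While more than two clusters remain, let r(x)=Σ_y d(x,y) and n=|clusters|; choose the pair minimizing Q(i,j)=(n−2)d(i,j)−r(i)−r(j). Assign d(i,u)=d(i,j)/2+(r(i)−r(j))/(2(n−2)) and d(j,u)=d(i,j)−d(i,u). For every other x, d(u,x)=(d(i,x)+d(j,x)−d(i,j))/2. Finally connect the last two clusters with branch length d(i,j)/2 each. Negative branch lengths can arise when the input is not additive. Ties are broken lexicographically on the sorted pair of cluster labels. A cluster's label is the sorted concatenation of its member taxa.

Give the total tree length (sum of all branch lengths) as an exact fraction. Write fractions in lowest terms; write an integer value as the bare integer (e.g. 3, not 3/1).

989/16

1. join G+H (d=3, Q=-289) ⇒ GH; edges |G|=-27/10, |H|=57/10
  updated: d(F,GH)=55/2, d(GH,M)=21, d(GH,O)=31/2, d(GH,Q)=71/2, d(GH,R)=42
2. join Q+R (d=14, Q=-385/2) ⇒ QR; edges |Q|=69/16, |R|=155/16
  updated: d(F,QR)=19, d(GH,QR)=127/4, d(M,QR)=39/2, d(O,QR)=12
3. join GH+M (d=21, Q=-529/4) ⇒ GHM; edges |GH|=79/8, |M|=89/8
  updated: d(F,GHM)=95/4, d(GHM,O)=25/4, d(GHM,QR)=121/8
4. join F+O (d=2, Q=-61) ⇒ FO; edges |F|=57/8, |O|=-41/8
  updated: d(FO,GHM)=14, d(FO,QR)=29/2
5. join FO+GHM (d=14, Q=-349/8) ⇒ FGHMO; edges |FO|=107/16, |GHM|=117/16
  updated: d(FGHMO,QR)=125/16
6. join FGHMO+QR (d=125/16) ⇒ FGHMOQR; edges |FGHMO|=125/32, |QR|=125/32
final tree: (((F:57/8,O:-41/8):107/16,((G:-27/10,H:57/10):79/8,M:89/8):117/16):125/32,(Q:69/16,R:155/16):125/32)
total length: 989/16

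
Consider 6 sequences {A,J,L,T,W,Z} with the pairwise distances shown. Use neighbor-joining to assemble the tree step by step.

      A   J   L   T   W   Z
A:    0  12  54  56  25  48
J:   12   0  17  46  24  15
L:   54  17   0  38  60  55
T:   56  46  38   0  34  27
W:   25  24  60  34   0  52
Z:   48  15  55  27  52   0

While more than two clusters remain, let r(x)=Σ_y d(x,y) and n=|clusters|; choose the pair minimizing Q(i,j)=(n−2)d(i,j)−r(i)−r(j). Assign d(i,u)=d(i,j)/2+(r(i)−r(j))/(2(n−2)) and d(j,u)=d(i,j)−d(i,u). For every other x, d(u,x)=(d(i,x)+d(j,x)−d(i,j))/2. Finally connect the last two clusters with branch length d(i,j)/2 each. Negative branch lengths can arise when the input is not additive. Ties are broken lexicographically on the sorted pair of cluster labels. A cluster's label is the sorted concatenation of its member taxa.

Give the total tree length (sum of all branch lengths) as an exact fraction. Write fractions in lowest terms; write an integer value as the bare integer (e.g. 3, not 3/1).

step 1: merge (A,W) at d=25, Q=-290; branch lengths A→25/2, W→25/2; new cluster AW
  updated: d(AW,J)=11/2, d(AW,L)=89/2, d(AW,T)=65/2, d(AW,Z)=75/2
step 2: merge (T,Z) at d=27, Q=-197; branch lengths T→15, Z→12; new cluster TZ
  updated: d(AW,TZ)=43/2, d(J,TZ)=17, d(L,TZ)=33
step 3: merge (AW,J) at d=11/2, Q=-100; branch lengths AW→43/4, J→-21/4; new cluster AJW
  updated: d(AJW,L)=28, d(AJW,TZ)=33/2
step 4: merge (AJW,L) at d=28, Q=-155/2; branch lengths AJW→23/4, L→89/4; new cluster AJLW
  updated: d(AJLW,TZ)=43/4
step 5: merge (AJLW,TZ) at d=43/4; branch lengths AJLW→43/8, TZ→43/8; new cluster AJLTWZ
final tree: ((((A:25/2,W:25/2):43/4,J:-21/4):23/4,L:89/4):43/8,(T:15,Z:12):43/8)
total length: 385/4

385/4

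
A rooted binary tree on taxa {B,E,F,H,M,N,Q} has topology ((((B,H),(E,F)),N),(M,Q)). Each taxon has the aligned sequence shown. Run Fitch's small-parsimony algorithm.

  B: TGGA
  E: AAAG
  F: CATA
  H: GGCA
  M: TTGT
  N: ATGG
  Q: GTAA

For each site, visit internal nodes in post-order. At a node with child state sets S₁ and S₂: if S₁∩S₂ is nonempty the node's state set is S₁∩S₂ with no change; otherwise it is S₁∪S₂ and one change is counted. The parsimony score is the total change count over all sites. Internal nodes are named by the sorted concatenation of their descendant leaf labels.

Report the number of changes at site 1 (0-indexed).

2

site 0, node BH: B={T} ∪ H={G} → {G,T} (+1)
site 0, node EF: E={A} ∪ F={C} → {A,C} (+1)
site 0, node BEFH: BH={G,T} ∪ EF={A,C} → {A,C,G,T} (+1)
site 0, node BEFHN: BEFH={A,C,G,T} ∩ N={A} → {A} (+0)
site 0, node MQ: M={T} ∪ Q={G} → {G,T} (+1)
site 0, node BEFHMNQ: BEFHN={A} ∪ MQ={G,T} → {A,G,T} (+1)
site 1, node BH: B={G} ∩ H={G} → {G} (+0)
site 1, node EF: E={A} ∩ F={A} → {A} (+0)
site 1, node BEFH: BH={G} ∪ EF={A} → {A,G} (+1)
site 1, node BEFHN: BEFH={A,G} ∪ N={T} → {A,G,T} (+1)
site 1, node MQ: M={T} ∩ Q={T} → {T} (+0)
site 1, node BEFHMNQ: BEFHN={A,G,T} ∩ MQ={T} → {T} (+0)
site 2, node BH: B={G} ∪ H={C} → {C,G} (+1)
site 2, node EF: E={A} ∪ F={T} → {A,T} (+1)
site 2, node BEFH: BH={C,G} ∪ EF={A,T} → {A,C,G,T} (+1)
site 2, node BEFHN: BEFH={A,C,G,T} ∩ N={G} → {G} (+0)
site 2, node MQ: M={G} ∪ Q={A} → {A,G} (+1)
site 2, node BEFHMNQ: BEFHN={G} ∩ MQ={A,G} → {G} (+0)
site 3, node BH: B={A} ∩ H={A} → {A} (+0)
site 3, node EF: E={G} ∪ F={A} → {A,G} (+1)
site 3, node BEFH: BH={A} ∩ EF={A,G} → {A} (+0)
site 3, node BEFHN: BEFH={A} ∪ N={G} → {A,G} (+1)
site 3, node MQ: M={T} ∪ Q={A} → {A,T} (+1)
site 3, node BEFHMNQ: BEFHN={A,G} ∩ MQ={A,T} → {A} (+0)
per-site changes: [5, 2, 4, 3]; total = 14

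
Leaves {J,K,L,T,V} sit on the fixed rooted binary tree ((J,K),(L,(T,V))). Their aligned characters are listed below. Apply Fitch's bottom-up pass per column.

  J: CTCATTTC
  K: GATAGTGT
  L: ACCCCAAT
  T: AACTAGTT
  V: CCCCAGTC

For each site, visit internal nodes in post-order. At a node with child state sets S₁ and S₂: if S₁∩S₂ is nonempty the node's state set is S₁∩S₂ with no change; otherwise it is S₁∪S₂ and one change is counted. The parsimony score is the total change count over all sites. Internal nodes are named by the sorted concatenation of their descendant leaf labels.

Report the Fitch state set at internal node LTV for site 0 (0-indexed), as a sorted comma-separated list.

[col 0] JK: children J:{C}, K:{G} ∪→ {C,G}; cost 1
[col 0] TV: children T:{A}, V:{C} ∪→ {A,C}; cost 1
[col 0] LTV: children L:{A}, TV:{A,C} ∩→ {A}; cost 0
[col 0] JKLTV: children JK:{C,G}, LTV:{A} ∪→ {A,C,G}; cost 1
[col 1] JK: children J:{T}, K:{A} ∪→ {A,T}; cost 1
[col 1] TV: children T:{A}, V:{C} ∪→ {A,C}; cost 1
[col 1] LTV: children L:{C}, TV:{A,C} ∩→ {C}; cost 0
[col 1] JKLTV: children JK:{A,T}, LTV:{C} ∪→ {A,C,T}; cost 1
[col 2] JK: children J:{C}, K:{T} ∪→ {C,T}; cost 1
[col 2] TV: children T:{C}, V:{C} ∩→ {C}; cost 0
[col 2] LTV: children L:{C}, TV:{C} ∩→ {C}; cost 0
[col 2] JKLTV: children JK:{C,T}, LTV:{C} ∩→ {C}; cost 0
[col 3] JK: children J:{A}, K:{A} ∩→ {A}; cost 0
[col 3] TV: children T:{T}, V:{C} ∪→ {C,T}; cost 1
[col 3] LTV: children L:{C}, TV:{C,T} ∩→ {C}; cost 0
[col 3] JKLTV: children JK:{A}, LTV:{C} ∪→ {A,C}; cost 1
[col 4] JK: children J:{T}, K:{G} ∪→ {G,T}; cost 1
[col 4] TV: children T:{A}, V:{A} ∩→ {A}; cost 0
[col 4] LTV: children L:{C}, TV:{A} ∪→ {A,C}; cost 1
[col 4] JKLTV: children JK:{G,T}, LTV:{A,C} ∪→ {A,C,G,T}; cost 1
[col 5] JK: children J:{T}, K:{T} ∩→ {T}; cost 0
[col 5] TV: children T:{G}, V:{G} ∩→ {G}; cost 0
[col 5] LTV: children L:{A}, TV:{G} ∪→ {A,G}; cost 1
[col 5] JKLTV: children JK:{T}, LTV:{A,G} ∪→ {A,G,T}; cost 1
[col 6] JK: children J:{T}, K:{G} ∪→ {G,T}; cost 1
[col 6] TV: children T:{T}, V:{T} ∩→ {T}; cost 0
[col 6] LTV: children L:{A}, TV:{T} ∪→ {A,T}; cost 1
[col 6] JKLTV: children JK:{G,T}, LTV:{A,T} ∩→ {T}; cost 0
[col 7] JK: children J:{C}, K:{T} ∪→ {C,T}; cost 1
[col 7] TV: children T:{T}, V:{C} ∪→ {C,T}; cost 1
[col 7] LTV: children L:{T}, TV:{C,T} ∩→ {T}; cost 0
[col 7] JKLTV: children JK:{C,T}, LTV:{T} ∩→ {T}; cost 0
per-site changes: [3, 3, 1, 2, 3, 2, 2, 2]; total = 18

A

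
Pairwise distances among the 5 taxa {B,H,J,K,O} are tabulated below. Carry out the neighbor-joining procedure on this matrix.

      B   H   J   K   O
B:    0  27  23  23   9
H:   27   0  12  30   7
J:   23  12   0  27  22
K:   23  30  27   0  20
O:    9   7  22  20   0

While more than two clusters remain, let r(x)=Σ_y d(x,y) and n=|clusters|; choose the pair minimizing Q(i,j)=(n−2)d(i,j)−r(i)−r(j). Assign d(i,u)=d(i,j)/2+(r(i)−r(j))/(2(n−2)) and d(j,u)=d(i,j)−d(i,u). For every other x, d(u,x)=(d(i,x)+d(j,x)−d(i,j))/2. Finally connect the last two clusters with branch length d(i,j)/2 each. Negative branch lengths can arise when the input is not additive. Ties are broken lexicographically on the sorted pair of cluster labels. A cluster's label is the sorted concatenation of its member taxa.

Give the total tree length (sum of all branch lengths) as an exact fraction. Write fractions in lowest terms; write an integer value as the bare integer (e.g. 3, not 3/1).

step 1: merge (H,J) at d=12, Q=-124; branch lengths H→14/3, J→22/3; new cluster HJ
  updated: d(B,HJ)=19, d(HJ,K)=45/2, d(HJ,O)=17/2
step 2: merge (B,K) at d=23, Q=-141/2; branch lengths B→63/8, K→121/8; new cluster BK
  updated: d(BK,HJ)=37/4, d(BK,O)=3
step 3: merge (BK,HJ) at d=37/4, Q=-83/4; branch lengths BK→15/8, HJ→59/8; new cluster BHJK
  updated: d(BHJK,O)=9/8
step 4: merge (BHJK,O) at d=9/8; branch lengths BHJK→9/16, O→9/16; new cluster BHJKO
final tree: (((B:63/8,K:121/8):15/8,(H:14/3,J:22/3):59/8):9/16,O:9/16)
total length: 363/8

363/8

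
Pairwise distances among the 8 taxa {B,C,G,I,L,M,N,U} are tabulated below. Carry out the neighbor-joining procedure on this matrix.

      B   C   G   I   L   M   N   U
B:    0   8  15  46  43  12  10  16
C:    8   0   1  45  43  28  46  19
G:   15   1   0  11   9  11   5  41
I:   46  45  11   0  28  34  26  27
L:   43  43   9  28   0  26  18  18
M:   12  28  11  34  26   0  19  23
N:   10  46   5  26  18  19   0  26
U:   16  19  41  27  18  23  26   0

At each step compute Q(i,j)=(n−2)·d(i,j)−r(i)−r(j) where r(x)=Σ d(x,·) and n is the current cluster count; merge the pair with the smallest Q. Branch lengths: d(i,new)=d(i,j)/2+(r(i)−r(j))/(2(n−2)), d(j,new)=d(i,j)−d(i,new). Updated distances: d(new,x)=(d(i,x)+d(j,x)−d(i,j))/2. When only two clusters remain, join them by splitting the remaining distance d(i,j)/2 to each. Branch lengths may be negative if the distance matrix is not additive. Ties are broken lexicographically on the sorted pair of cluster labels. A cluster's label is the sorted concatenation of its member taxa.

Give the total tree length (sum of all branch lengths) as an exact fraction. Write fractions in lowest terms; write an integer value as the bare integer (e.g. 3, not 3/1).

4595/64

1. join B+C (d=8, Q=-292) ⇒ BC; edges |B|=2/3, |C|=22/3
  updated: d(BC,G)=4, d(BC,I)=83/2, d(BC,L)=39, d(BC,M)=16, d(BC,N)=24, d(BC,U)=27/2
2. join BC+U (d=27/2, Q=-219) ⇒ BCU; edges |BC|=57/10, |U|=39/5
  updated: d(BCU,G)=63/4, d(BCU,I)=55/2, d(BCU,L)=87/4, d(BCU,M)=51/4, d(BCU,N)=73/4
3. join BCU+M (d=51/4, Q=-591/4) ⇒ BCMU; edges |BCU|=177/32, |M|=231/32
  updated: d(BCMU,G)=7, d(BCMU,I)=195/8, d(BCMU,L)=35/2, d(BCMU,N)=49/4
4. join G+I (d=11, Q=-707/8) ⇒ GI; edges |G|=-65/16, |I|=241/16
  updated: d(BCMU,GI)=163/16, d(GI,L)=13, d(GI,N)=10
5. join BCMU+N (d=49/4, Q=-891/16) ⇒ BCMNU; edges |BCMU|=387/64, |N|=397/64
  updated: d(BCMNU,GI)=127/32, d(BCMNU,L)=93/8
6. join BCMNU+GI (d=127/32, Q=-915/32) ⇒ BCGIMNU; edges |BCMNU|=83/64, |GI|=171/64
  updated: d(BCGIMNU,L)=661/64
7. join BCGIMNU+L (d=661/64) ⇒ BCGILMNU; edges |BCGIMNU|=661/128, |L|=661/128
final tree: ((((((B:2/3,C:22/3):57/10,U:39/5):177/32,M:231/32):387/64,N:397/64):83/64,(G:-65/16,I:241/16):171/64):661/128,L:661/128)
total length: 4595/64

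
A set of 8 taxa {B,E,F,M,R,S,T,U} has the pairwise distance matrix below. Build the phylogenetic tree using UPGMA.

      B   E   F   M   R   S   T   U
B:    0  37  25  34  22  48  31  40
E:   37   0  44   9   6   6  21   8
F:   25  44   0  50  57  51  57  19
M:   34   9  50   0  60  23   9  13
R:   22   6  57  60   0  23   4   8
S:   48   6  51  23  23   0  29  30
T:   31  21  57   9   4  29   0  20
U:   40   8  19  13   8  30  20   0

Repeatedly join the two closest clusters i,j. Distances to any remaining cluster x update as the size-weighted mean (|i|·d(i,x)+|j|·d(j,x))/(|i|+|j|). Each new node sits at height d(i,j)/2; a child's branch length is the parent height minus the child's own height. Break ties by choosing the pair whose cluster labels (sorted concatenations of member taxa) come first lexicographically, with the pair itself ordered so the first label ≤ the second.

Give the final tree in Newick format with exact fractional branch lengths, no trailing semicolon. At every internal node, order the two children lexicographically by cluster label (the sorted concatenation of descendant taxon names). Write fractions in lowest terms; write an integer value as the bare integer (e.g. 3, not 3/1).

((B:25/2,F:25/2):95/12,(((E:3,S:3):23/4,(M:13/2,U:13/2):9/4):9/4,(R:2,T:2):9):113/12)

iteration 1: select R,T (d=4); attach at lengths (2, 2); label the merged cluster RT
  updated: d(B,RT)=53/2, d(E,RT)=27/2, d(F,RT)=57, d(M,RT)=69/2, d(RT,S)=26, d(RT,U)=14
iteration 2: select E,S (d=6); attach at lengths (3, 3); label the merged cluster ES
  updated: d(B,ES)=85/2, d(ES,F)=95/2, d(ES,M)=16, d(ES,RT)=79/4, d(ES,U)=19
iteration 3: select M,U (d=13); attach at lengths (13/2, 13/2); label the merged cluster MU
  updated: d(B,MU)=37, d(ES,MU)=35/2, d(F,MU)=69/2, d(MU,RT)=97/4
iteration 4: select ES,MU (d=35/2); attach at lengths (23/4, 9/4); label the merged cluster EMSU
  updated: d(B,EMSU)=159/4, d(EMSU,F)=41, d(EMSU,RT)=22
iteration 5: select EMSU,RT (d=22); attach at lengths (9/4, 9); label the merged cluster EMRSTU
  updated: d(B,EMRSTU)=106/3, d(EMRSTU,F)=139/3
iteration 6: select B,F (d=25); attach at lengths (25/2, 25/2); label the merged cluster BF
  updated: d(BF,EMRSTU)=245/6
iteration 7: select BF,EMRSTU (d=245/6); attach at lengths (95/12, 113/12); label the merged cluster BEFMRSTU
final tree: ((B:25/2,F:25/2):95/12,(((E:3,S:3):23/4,(M:13/2,U:13/2):9/4):9/4,(R:2,T:2):9):113/12)
total length: 1015/12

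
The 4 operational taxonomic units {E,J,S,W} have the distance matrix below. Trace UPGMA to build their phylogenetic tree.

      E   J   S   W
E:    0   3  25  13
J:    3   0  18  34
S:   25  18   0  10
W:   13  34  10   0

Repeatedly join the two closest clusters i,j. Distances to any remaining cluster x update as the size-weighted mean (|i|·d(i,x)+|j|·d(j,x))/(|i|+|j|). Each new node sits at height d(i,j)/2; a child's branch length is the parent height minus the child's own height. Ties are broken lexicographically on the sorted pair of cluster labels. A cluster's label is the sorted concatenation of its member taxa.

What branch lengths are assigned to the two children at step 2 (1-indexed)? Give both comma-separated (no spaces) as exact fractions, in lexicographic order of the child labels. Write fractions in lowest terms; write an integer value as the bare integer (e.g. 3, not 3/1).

5,5

iteration 1: select E,J (d=3); attach at lengths (3/2, 3/2); label the merged cluster EJ
  updated: d(EJ,S)=43/2, d(EJ,W)=47/2
iteration 2: select S,W (d=10); attach at lengths (5, 5); label the merged cluster SW
  updated: d(EJ,SW)=45/2
iteration 3: select EJ,SW (d=45/2); attach at lengths (39/4, 25/4); label the merged cluster EJSW
final tree: ((E:3/2,J:3/2):39/4,(S:5,W:5):25/4)
total length: 29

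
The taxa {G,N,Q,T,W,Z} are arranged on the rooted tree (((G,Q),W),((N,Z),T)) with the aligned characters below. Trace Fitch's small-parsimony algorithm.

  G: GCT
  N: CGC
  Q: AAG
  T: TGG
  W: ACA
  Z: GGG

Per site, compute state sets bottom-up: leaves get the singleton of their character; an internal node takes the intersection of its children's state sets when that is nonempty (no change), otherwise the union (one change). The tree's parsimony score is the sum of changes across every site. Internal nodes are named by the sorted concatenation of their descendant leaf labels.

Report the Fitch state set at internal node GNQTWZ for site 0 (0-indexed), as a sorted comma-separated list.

A,C,G,T

site 0, node GQ: G={G} ∪ Q={A} → {A,G} (+1)
site 0, node GQW: GQ={A,G} ∩ W={A} → {A} (+0)
site 0, node NZ: N={C} ∪ Z={G} → {C,G} (+1)
site 0, node NTZ: NZ={C,G} ∪ T={T} → {C,G,T} (+1)
site 0, node GNQTWZ: GQW={A} ∪ NTZ={C,G,T} → {A,C,G,T} (+1)
site 1, node GQ: G={C} ∪ Q={A} → {A,C} (+1)
site 1, node GQW: GQ={A,C} ∩ W={C} → {C} (+0)
site 1, node NZ: N={G} ∩ Z={G} → {G} (+0)
site 1, node NTZ: NZ={G} ∩ T={G} → {G} (+0)
site 1, node GNQTWZ: GQW={C} ∪ NTZ={G} → {C,G} (+1)
site 2, node GQ: G={T} ∪ Q={G} → {G,T} (+1)
site 2, node GQW: GQ={G,T} ∪ W={A} → {A,G,T} (+1)
site 2, node NZ: N={C} ∪ Z={G} → {C,G} (+1)
site 2, node NTZ: NZ={C,G} ∩ T={G} → {G} (+0)
site 2, node GNQTWZ: GQW={A,G,T} ∩ NTZ={G} → {G} (+0)
per-site changes: [4, 2, 3]; total = 9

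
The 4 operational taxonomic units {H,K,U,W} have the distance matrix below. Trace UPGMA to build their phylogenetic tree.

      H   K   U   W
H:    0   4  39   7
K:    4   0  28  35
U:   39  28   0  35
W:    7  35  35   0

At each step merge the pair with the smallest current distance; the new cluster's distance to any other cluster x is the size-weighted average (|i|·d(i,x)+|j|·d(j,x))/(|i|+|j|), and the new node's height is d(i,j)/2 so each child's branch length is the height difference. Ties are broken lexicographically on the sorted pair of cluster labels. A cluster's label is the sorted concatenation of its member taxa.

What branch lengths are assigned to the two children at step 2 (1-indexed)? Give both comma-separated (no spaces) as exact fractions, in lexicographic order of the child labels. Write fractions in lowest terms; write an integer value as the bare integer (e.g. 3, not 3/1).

17/2,21/2

step 1: merge (H,K) at d=4; branch lengths H→2, K→2; new cluster HK
  updated: d(HK,U)=67/2, d(HK,W)=21
step 2: merge (HK,W) at d=21; branch lengths HK→17/2, W→21/2; new cluster HKW
  updated: d(HKW,U)=34
step 3: merge (HKW,U) at d=34; branch lengths HKW→13/2, U→17; new cluster HKUW
final tree: (((H:2,K:2):17/2,W:21/2):13/2,U:17)
total length: 93/2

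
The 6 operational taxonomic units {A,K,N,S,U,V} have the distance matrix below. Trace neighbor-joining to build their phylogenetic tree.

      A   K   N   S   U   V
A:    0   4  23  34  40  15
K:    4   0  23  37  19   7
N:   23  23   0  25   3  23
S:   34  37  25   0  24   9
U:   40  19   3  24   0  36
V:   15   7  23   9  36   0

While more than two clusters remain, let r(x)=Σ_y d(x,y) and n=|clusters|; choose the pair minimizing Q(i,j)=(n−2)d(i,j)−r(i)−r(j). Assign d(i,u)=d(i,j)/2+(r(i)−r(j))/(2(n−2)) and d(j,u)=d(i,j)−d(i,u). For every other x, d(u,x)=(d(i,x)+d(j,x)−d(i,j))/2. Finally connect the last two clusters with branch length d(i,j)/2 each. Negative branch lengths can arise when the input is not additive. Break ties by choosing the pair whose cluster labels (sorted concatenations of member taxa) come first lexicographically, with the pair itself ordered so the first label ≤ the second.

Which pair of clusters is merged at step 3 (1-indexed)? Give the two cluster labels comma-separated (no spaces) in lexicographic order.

AK,NU

step 1: merge (N,U) at d=3, Q=-207; branch lengths N→-13/8, U→37/8; new cluster NU
  updated: d(A,NU)=30, d(K,NU)=39/2, d(NU,S)=23, d(NU,V)=28
step 2: merge (A,K) at d=4, Q=-277/2; branch lengths A→55/12, K→-7/12; new cluster AK
  updated: d(AK,NU)=91/4, d(AK,S)=67/2, d(AK,V)=9
step 3: merge (AK,NU) at d=91/4, Q=-187/2; branch lengths AK→37/4, NU→27/2; new cluster AKNU
  updated: d(AKNU,S)=135/8, d(AKNU,V)=57/8
step 4: merge (AKNU,S) at d=135/8, Q=-33; branch lengths AKNU→15/2, S→75/8; new cluster AKNSU
  updated: d(AKNSU,V)=-3/8
step 5: merge (AKNSU,V) at d=-3/8; branch lengths AKNSU→-3/16, V→-3/16; new cluster AKNSUV
final tree: ((((A:55/12,K:-7/12):37/4,(N:-13/8,U:37/8):27/2):15/2,S:75/8):-3/16,V:-3/16)
total length: 185/4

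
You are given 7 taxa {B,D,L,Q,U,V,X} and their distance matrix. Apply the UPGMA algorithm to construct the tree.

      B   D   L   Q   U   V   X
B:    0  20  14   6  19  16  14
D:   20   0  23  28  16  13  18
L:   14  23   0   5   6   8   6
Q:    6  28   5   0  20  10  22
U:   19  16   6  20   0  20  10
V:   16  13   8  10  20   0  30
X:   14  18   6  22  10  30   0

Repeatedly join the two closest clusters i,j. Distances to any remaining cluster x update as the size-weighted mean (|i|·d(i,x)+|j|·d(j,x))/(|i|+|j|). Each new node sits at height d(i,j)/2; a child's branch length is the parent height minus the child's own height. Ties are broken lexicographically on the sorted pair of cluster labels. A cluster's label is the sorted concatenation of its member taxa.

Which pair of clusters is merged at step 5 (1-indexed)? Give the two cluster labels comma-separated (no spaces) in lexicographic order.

D,UX

1. join L+Q (d=5) ⇒ LQ; edges |L|=5/2, |Q|=5/2
  updated: d(B,LQ)=10, d(D,LQ)=51/2, d(LQ,U)=13, d(LQ,V)=9, d(LQ,X)=14
2. join LQ+V (d=9) ⇒ LQV; edges |LQ|=2, |V|=9/2
  updated: d(B,LQV)=12, d(D,LQV)=64/3, d(LQV,U)=46/3, d(LQV,X)=58/3
3. join U+X (d=10) ⇒ UX; edges |U|=5, |X|=5
  updated: d(B,UX)=33/2, d(D,UX)=17, d(LQV,UX)=52/3
4. join B+LQV (d=12) ⇒ BLQV; edges |B|=6, |LQV|=3/2
  updated: d(BLQV,D)=21, d(BLQV,UX)=137/8
5. join D+UX (d=17) ⇒ DUX; edges |D|=17/2, |UX|=7/2
  updated: d(BLQV,DUX)=221/12
6. join BLQV+DUX (d=221/12) ⇒ BDLQUVX; edges |BLQV|=77/24, |DUX|=17/24
final tree: ((B:6,((L:5/2,Q:5/2):2,V:9/2):3/2):77/24,(D:17/2,(U:5,X:5):7/2):17/24)
total length: 539/12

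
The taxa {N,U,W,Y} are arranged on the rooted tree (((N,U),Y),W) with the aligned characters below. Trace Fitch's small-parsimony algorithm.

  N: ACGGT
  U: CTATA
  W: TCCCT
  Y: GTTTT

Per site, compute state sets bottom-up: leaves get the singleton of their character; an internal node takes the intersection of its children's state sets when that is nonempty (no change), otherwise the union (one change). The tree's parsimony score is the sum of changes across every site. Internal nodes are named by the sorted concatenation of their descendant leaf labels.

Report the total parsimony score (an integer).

NU@0: {A} ∪ {C} = {A,C} (union, +1)
NUY@0: {A,C} ∪ {G} = {A,C,G} (union, +1)
NUWY@0: {A,C,G} ∪ {T} = {A,C,G,T} (union, +1)
NU@1: {C} ∪ {T} = {C,T} (union, +1)
NUY@1: {C,T} ∩ {T} = {T} (intersection, +0)
NUWY@1: {T} ∪ {C} = {C,T} (union, +1)
NU@2: {G} ∪ {A} = {A,G} (union, +1)
NUY@2: {A,G} ∪ {T} = {A,G,T} (union, +1)
NUWY@2: {A,G,T} ∪ {C} = {A,C,G,T} (union, +1)
NU@3: {G} ∪ {T} = {G,T} (union, +1)
NUY@3: {G,T} ∩ {T} = {T} (intersection, +0)
NUWY@3: {T} ∪ {C} = {C,T} (union, +1)
NU@4: {T} ∪ {A} = {A,T} (union, +1)
NUY@4: {A,T} ∩ {T} = {T} (intersection, +0)
NUWY@4: {T} ∩ {T} = {T} (intersection, +0)
per-site changes: [3, 2, 3, 2, 1]; total = 11

11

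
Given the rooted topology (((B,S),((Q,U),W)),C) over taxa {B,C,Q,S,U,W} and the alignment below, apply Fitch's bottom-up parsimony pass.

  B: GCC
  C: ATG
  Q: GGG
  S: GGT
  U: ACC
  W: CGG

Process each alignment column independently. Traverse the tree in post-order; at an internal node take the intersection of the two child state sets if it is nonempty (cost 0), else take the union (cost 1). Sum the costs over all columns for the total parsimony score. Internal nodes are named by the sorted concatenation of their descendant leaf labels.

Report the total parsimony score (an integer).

9

site 0, node BS: B={G} ∩ S={G} → {G} (+0)
site 0, node QU: Q={G} ∪ U={A} → {A,G} (+1)
site 0, node QUW: QU={A,G} ∪ W={C} → {A,C,G} (+1)
site 0, node BQSUW: BS={G} ∩ QUW={A,C,G} → {G} (+0)
site 0, node BCQSUW: BQSUW={G} ∪ C={A} → {A,G} (+1)
site 1, node BS: B={C} ∪ S={G} → {C,G} (+1)
site 1, node QU: Q={G} ∪ U={C} → {C,G} (+1)
site 1, node QUW: QU={C,G} ∩ W={G} → {G} (+0)
site 1, node BQSUW: BS={C,G} ∩ QUW={G} → {G} (+0)
site 1, node BCQSUW: BQSUW={G} ∪ C={T} → {G,T} (+1)
site 2, node BS: B={C} ∪ S={T} → {C,T} (+1)
site 2, node QU: Q={G} ∪ U={C} → {C,G} (+1)
site 2, node QUW: QU={C,G} ∩ W={G} → {G} (+0)
site 2, node BQSUW: BS={C,T} ∪ QUW={G} → {C,G,T} (+1)
site 2, node BCQSUW: BQSUW={C,G,T} ∩ C={G} → {G} (+0)
per-site changes: [3, 3, 3]; total = 9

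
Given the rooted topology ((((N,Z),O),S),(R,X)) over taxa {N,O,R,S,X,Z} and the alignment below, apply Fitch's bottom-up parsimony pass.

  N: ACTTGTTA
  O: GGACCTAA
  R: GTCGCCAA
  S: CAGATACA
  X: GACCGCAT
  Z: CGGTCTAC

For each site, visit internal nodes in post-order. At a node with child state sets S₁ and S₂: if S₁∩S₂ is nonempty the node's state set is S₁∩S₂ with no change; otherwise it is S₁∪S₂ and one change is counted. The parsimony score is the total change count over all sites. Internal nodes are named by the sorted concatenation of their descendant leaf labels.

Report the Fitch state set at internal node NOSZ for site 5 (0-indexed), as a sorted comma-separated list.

site 0, node NZ: N={A} ∪ Z={C} → {A,C} (+1)
site 0, node NOZ: NZ={A,C} ∪ O={G} → {A,C,G} (+1)
site 0, node NOSZ: NOZ={A,C,G} ∩ S={C} → {C} (+0)
site 0, node RX: R={G} ∩ X={G} → {G} (+0)
site 0, node NORSXZ: NOSZ={C} ∪ RX={G} → {C,G} (+1)
site 1, node NZ: N={C} ∪ Z={G} → {C,G} (+1)
site 1, node NOZ: NZ={C,G} ∩ O={G} → {G} (+0)
site 1, node NOSZ: NOZ={G} ∪ S={A} → {A,G} (+1)
site 1, node RX: R={T} ∪ X={A} → {A,T} (+1)
site 1, node NORSXZ: NOSZ={A,G} ∩ RX={A,T} → {A} (+0)
site 2, node NZ: N={T} ∪ Z={G} → {G,T} (+1)
site 2, node NOZ: NZ={G,T} ∪ O={A} → {A,G,T} (+1)
site 2, node NOSZ: NOZ={A,G,T} ∩ S={G} → {G} (+0)
site 2, node RX: R={C} ∩ X={C} → {C} (+0)
site 2, node NORSXZ: NOSZ={G} ∪ RX={C} → {C,G} (+1)
site 3, node NZ: N={T} ∩ Z={T} → {T} (+0)
site 3, node NOZ: NZ={T} ∪ O={C} → {C,T} (+1)
site 3, node NOSZ: NOZ={C,T} ∪ S={A} → {A,C,T} (+1)
site 3, node RX: R={G} ∪ X={C} → {C,G} (+1)
site 3, node NORSXZ: NOSZ={A,C,T} ∩ RX={C,G} → {C} (+0)
site 4, node NZ: N={G} ∪ Z={C} → {C,G} (+1)
site 4, node NOZ: NZ={C,G} ∩ O={C} → {C} (+0)
site 4, node NOSZ: NOZ={C} ∪ S={T} → {C,T} (+1)
site 4, node RX: R={C} ∪ X={G} → {C,G} (+1)
site 4, node NORSXZ: NOSZ={C,T} ∩ RX={C,G} → {C} (+0)
site 5, node NZ: N={T} ∩ Z={T} → {T} (+0)
site 5, node NOZ: NZ={T} ∩ O={T} → {T} (+0)
site 5, node NOSZ: NOZ={T} ∪ S={A} → {A,T} (+1)
site 5, node RX: R={C} ∩ X={C} → {C} (+0)
site 5, node NORSXZ: NOSZ={A,T} ∪ RX={C} → {A,C,T} (+1)
site 6, node NZ: N={T} ∪ Z={A} → {A,T} (+1)
site 6, node NOZ: NZ={A,T} ∩ O={A} → {A} (+0)
site 6, node NOSZ: NOZ={A} ∪ S={C} → {A,C} (+1)
site 6, node RX: R={A} ∩ X={A} → {A} (+0)
site 6, node NORSXZ: NOSZ={A,C} ∩ RX={A} → {A} (+0)
site 7, node NZ: N={A} ∪ Z={C} → {A,C} (+1)
site 7, node NOZ: NZ={A,C} ∩ O={A} → {A} (+0)
site 7, node NOSZ: NOZ={A} ∩ S={A} → {A} (+0)
site 7, node RX: R={A} ∪ X={T} → {A,T} (+1)
site 7, node NORSXZ: NOSZ={A} ∩ RX={A,T} → {A} (+0)
per-site changes: [3, 3, 3, 3, 3, 2, 2, 2]; total = 21

A,T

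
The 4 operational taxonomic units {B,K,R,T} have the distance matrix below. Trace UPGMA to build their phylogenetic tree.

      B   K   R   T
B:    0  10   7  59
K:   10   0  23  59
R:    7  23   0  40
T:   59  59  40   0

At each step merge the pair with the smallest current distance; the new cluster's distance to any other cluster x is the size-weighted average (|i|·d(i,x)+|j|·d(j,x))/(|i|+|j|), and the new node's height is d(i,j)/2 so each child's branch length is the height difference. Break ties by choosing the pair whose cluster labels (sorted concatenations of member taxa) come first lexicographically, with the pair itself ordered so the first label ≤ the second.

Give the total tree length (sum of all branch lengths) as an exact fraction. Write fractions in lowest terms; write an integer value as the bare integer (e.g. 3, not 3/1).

773/12

step 1: merge (B,R) at d=7; branch lengths B→7/2, R→7/2; new cluster BR
  updated: d(BR,K)=33/2, d(BR,T)=99/2
step 2: merge (BR,K) at d=33/2; branch lengths BR→19/4, K→33/4; new cluster BKR
  updated: d(BKR,T)=158/3
step 3: merge (BKR,T) at d=158/3; branch lengths BKR→217/12, T→79/3; new cluster BKRT
final tree: (((B:7/2,R:7/2):19/4,K:33/4):217/12,T:79/3)
total length: 773/12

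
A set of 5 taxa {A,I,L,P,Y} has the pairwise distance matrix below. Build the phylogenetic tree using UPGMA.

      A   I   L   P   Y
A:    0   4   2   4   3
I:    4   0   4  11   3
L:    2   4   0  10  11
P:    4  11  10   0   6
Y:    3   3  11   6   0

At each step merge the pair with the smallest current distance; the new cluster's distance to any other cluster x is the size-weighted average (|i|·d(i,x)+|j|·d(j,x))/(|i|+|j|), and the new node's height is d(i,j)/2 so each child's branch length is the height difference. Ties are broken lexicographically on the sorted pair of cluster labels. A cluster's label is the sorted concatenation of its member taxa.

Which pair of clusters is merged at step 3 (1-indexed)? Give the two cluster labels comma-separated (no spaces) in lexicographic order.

AL,IY

1. join A+L (d=2) ⇒ AL; edges |A|=1, |L|=1
  updated: d(AL,I)=4, d(AL,P)=7, d(AL,Y)=7
2. join I+Y (d=3) ⇒ IY; edges |I|=3/2, |Y|=3/2
  updated: d(AL,IY)=11/2, d(IY,P)=17/2
3. join AL+IY (d=11/2) ⇒ AILY; edges |AL|=7/4, |IY|=5/4
  updated: d(AILY,P)=31/4
4. join AILY+P (d=31/4) ⇒ AILPY; edges |AILY|=9/8, |P|=31/8
final tree: (((A:1,L:1):7/4,(I:3/2,Y:3/2):5/4):9/8,P:31/8)
total length: 13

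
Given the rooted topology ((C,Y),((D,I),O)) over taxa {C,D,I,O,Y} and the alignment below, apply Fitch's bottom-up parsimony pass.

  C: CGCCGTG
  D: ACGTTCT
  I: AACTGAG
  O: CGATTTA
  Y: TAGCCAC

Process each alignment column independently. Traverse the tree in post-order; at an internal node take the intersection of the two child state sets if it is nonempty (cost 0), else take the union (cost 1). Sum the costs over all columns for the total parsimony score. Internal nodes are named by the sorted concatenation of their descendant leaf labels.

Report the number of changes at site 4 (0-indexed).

3

site 0, node CY: C={C} ∪ Y={T} → {C,T} (+1)
site 0, node DI: D={A} ∩ I={A} → {A} (+0)
site 0, node DIO: DI={A} ∪ O={C} → {A,C} (+1)
site 0, node CDIOY: CY={C,T} ∩ DIO={A,C} → {C} (+0)
site 1, node CY: C={G} ∪ Y={A} → {A,G} (+1)
site 1, node DI: D={C} ∪ I={A} → {A,C} (+1)
site 1, node DIO: DI={A,C} ∪ O={G} → {A,C,G} (+1)
site 1, node CDIOY: CY={A,G} ∩ DIO={A,C,G} → {A,G} (+0)
site 2, node CY: C={C} ∪ Y={G} → {C,G} (+1)
site 2, node DI: D={G} ∪ I={C} → {C,G} (+1)
site 2, node DIO: DI={C,G} ∪ O={A} → {A,C,G} (+1)
site 2, node CDIOY: CY={C,G} ∩ DIO={A,C,G} → {C,G} (+0)
site 3, node CY: C={C} ∩ Y={C} → {C} (+0)
site 3, node DI: D={T} ∩ I={T} → {T} (+0)
site 3, node DIO: DI={T} ∩ O={T} → {T} (+0)
site 3, node CDIOY: CY={C} ∪ DIO={T} → {C,T} (+1)
site 4, node CY: C={G} ∪ Y={C} → {C,G} (+1)
site 4, node DI: D={T} ∪ I={G} → {G,T} (+1)
site 4, node DIO: DI={G,T} ∩ O={T} → {T} (+0)
site 4, node CDIOY: CY={C,G} ∪ DIO={T} → {C,G,T} (+1)
site 5, node CY: C={T} ∪ Y={A} → {A,T} (+1)
site 5, node DI: D={C} ∪ I={A} → {A,C} (+1)
site 5, node DIO: DI={A,C} ∪ O={T} → {A,C,T} (+1)
site 5, node CDIOY: CY={A,T} ∩ DIO={A,C,T} → {A,T} (+0)
site 6, node CY: C={G} ∪ Y={C} → {C,G} (+1)
site 6, node DI: D={T} ∪ I={G} → {G,T} (+1)
site 6, node DIO: DI={G,T} ∪ O={A} → {A,G,T} (+1)
site 6, node CDIOY: CY={C,G} ∩ DIO={A,G,T} → {G} (+0)
per-site changes: [2, 3, 3, 1, 3, 3, 3]; total = 18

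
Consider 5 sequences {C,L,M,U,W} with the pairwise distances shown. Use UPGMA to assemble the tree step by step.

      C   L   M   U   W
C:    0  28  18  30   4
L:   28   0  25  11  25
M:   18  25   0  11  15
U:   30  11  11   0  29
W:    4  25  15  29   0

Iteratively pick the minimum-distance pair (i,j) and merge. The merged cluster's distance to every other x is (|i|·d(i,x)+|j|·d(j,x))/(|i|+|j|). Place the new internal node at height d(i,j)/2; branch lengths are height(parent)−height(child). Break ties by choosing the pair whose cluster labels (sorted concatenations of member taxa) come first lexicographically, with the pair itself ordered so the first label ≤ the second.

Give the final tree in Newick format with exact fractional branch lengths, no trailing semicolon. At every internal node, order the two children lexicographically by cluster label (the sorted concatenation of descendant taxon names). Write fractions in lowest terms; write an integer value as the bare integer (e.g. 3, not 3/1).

iteration 1: select C,W (d=4); attach at lengths (2, 2); label the merged cluster CW
  updated: d(CW,L)=53/2, d(CW,M)=33/2, d(CW,U)=59/2
iteration 2: select L,U (d=11); attach at lengths (11/2, 11/2); label the merged cluster LU
  updated: d(CW,LU)=28, d(LU,M)=18
iteration 3: select CW,M (d=33/2); attach at lengths (25/4, 33/4); label the merged cluster CMW
  updated: d(CMW,LU)=74/3
iteration 4: select CMW,LU (d=74/3); attach at lengths (49/12, 41/6); label the merged cluster CLMUW
final tree: (((C:2,W:2):25/4,M:33/4):49/12,(L:11/2,U:11/2):41/6)
total length: 485/12

(((C:2,W:2):25/4,M:33/4):49/12,(L:11/2,U:11/2):41/6)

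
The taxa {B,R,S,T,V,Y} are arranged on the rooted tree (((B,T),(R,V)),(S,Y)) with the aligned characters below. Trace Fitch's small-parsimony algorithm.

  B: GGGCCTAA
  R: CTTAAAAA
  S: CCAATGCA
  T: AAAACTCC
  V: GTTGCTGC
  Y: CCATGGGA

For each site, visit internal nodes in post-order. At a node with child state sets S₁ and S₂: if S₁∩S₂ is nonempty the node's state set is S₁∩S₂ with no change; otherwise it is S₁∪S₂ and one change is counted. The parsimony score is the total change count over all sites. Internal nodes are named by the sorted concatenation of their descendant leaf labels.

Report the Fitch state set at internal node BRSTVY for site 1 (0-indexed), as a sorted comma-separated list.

A,C,G,T

site 0, node BT: B={G} ∪ T={A} → {A,G} (+1)
site 0, node RV: R={C} ∪ V={G} → {C,G} (+1)
site 0, node BRTV: BT={A,G} ∩ RV={C,G} → {G} (+0)
site 0, node SY: S={C} ∩ Y={C} → {C} (+0)
site 0, node BRSTVY: BRTV={G} ∪ SY={C} → {C,G} (+1)
site 1, node BT: B={G} ∪ T={A} → {A,G} (+1)
site 1, node RV: R={T} ∩ V={T} → {T} (+0)
site 1, node BRTV: BT={A,G} ∪ RV={T} → {A,G,T} (+1)
site 1, node SY: S={C} ∩ Y={C} → {C} (+0)
site 1, node BRSTVY: BRTV={A,G,T} ∪ SY={C} → {A,C,G,T} (+1)
site 2, node BT: B={G} ∪ T={A} → {A,G} (+1)
site 2, node RV: R={T} ∩ V={T} → {T} (+0)
site 2, node BRTV: BT={A,G} ∪ RV={T} → {A,G,T} (+1)
site 2, node SY: S={A} ∩ Y={A} → {A} (+0)
site 2, node BRSTVY: BRTV={A,G,T} ∩ SY={A} → {A} (+0)
site 3, node BT: B={C} ∪ T={A} → {A,C} (+1)
site 3, node RV: R={A} ∪ V={G} → {A,G} (+1)
site 3, node BRTV: BT={A,C} ∩ RV={A,G} → {A} (+0)
site 3, node SY: S={A} ∪ Y={T} → {A,T} (+1)
site 3, node BRSTVY: BRTV={A} ∩ SY={A,T} → {A} (+0)
site 4, node BT: B={C} ∩ T={C} → {C} (+0)
site 4, node RV: R={A} ∪ V={C} → {A,C} (+1)
site 4, node BRTV: BT={C} ∩ RV={A,C} → {C} (+0)
site 4, node SY: S={T} ∪ Y={G} → {G,T} (+1)
site 4, node BRSTVY: BRTV={C} ∪ SY={G,T} → {C,G,T} (+1)
site 5, node BT: B={T} ∩ T={T} → {T} (+0)
site 5, node RV: R={A} ∪ V={T} → {A,T} (+1)
site 5, node BRTV: BT={T} ∩ RV={A,T} → {T} (+0)
site 5, node SY: S={G} ∩ Y={G} → {G} (+0)
site 5, node BRSTVY: BRTV={T} ∪ SY={G} → {G,T} (+1)
site 6, node BT: B={A} ∪ T={C} → {A,C} (+1)
site 6, node RV: R={A} ∪ V={G} → {A,G} (+1)
site 6, node BRTV: BT={A,C} ∩ RV={A,G} → {A} (+0)
site 6, node SY: S={C} ∪ Y={G} → {C,G} (+1)
site 6, node BRSTVY: BRTV={A} ∪ SY={C,G} → {A,C,G} (+1)
site 7, node BT: B={A} ∪ T={C} → {A,C} (+1)
site 7, node RV: R={A} ∪ V={C} → {A,C} (+1)
site 7, node BRTV: BT={A,C} ∩ RV={A,C} → {A,C} (+0)
site 7, node SY: S={A} ∩ Y={A} → {A} (+0)
site 7, node BRSTVY: BRTV={A,C} ∩ SY={A} → {A} (+0)
per-site changes: [3, 3, 2, 3, 3, 2, 4, 2]; total = 22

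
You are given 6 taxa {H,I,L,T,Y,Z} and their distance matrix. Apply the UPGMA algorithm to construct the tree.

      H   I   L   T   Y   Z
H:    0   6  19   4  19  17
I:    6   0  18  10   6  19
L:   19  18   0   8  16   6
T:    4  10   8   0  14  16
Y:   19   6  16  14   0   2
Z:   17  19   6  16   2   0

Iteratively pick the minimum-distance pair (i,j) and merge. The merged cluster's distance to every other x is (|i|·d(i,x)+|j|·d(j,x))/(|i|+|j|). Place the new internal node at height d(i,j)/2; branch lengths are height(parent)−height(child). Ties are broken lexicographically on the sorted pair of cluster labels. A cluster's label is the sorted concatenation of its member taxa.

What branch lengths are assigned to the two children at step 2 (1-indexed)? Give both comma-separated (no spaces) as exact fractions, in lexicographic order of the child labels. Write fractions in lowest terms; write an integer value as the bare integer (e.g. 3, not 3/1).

step 1: merge (Y,Z) at d=2; branch lengths Y→1, Z→1; new cluster YZ
  updated: d(H,YZ)=18, d(I,YZ)=25/2, d(L,YZ)=11, d(T,YZ)=15
step 2: merge (H,T) at d=4; branch lengths H→2, T→2; new cluster HT
  updated: d(HT,I)=8, d(HT,L)=27/2, d(HT,YZ)=33/2
step 3: merge (HT,I) at d=8; branch lengths HT→2, I→4; new cluster HIT
  updated: d(HIT,L)=15, d(HIT,YZ)=91/6
step 4: merge (L,YZ) at d=11; branch lengths L→11/2, YZ→9/2; new cluster LYZ
  updated: d(HIT,LYZ)=136/9
step 5: merge (HIT,LYZ) at d=136/9; branch lengths HIT→32/9, LYZ→37/18; new cluster HILTYZ
final tree: (((H:2,T:2):2,I:4):32/9,(L:11/2,(Y:1,Z:1):9/2):37/18)
total length: 497/18

2,2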